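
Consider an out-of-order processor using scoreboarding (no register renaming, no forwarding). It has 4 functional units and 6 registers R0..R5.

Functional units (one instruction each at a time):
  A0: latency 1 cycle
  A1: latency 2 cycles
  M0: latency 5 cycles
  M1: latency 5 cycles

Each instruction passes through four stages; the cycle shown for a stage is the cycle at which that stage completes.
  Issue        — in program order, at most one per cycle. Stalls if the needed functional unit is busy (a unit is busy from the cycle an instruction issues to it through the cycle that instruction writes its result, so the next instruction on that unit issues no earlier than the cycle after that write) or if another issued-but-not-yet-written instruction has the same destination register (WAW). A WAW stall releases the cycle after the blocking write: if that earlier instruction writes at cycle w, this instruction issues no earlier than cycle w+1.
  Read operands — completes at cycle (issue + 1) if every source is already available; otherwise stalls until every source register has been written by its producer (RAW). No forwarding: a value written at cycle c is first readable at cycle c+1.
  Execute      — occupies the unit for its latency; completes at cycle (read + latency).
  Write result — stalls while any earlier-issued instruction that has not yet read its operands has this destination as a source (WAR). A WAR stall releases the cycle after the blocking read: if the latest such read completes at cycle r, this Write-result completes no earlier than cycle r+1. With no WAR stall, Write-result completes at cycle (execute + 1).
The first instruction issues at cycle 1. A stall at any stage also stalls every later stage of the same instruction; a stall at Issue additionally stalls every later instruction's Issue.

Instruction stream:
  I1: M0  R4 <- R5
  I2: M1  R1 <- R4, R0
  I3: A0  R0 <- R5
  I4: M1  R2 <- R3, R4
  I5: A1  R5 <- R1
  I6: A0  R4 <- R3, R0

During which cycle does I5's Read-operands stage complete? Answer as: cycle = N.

c1: I1→M0
c2: I1 RO; I2→M1
c3: I3→A0
c4: I3 RO
c5: I3 EX
c7: I1 EX
c8: I1 WR R4
c9: I2 RO
c10: I3 WR R0
c14: I2 EX
c15: I2 WR R1
c16: I4→M1
c17: I4 RO; I5→A1
c18: I5 RO; I6→A0
c19: I6 RO
c20: I5 EX; I6 EX
c21: I5 WR R5; I6 WR R4
c22: I4 EX
c23: I4 WR R2

cycle = 18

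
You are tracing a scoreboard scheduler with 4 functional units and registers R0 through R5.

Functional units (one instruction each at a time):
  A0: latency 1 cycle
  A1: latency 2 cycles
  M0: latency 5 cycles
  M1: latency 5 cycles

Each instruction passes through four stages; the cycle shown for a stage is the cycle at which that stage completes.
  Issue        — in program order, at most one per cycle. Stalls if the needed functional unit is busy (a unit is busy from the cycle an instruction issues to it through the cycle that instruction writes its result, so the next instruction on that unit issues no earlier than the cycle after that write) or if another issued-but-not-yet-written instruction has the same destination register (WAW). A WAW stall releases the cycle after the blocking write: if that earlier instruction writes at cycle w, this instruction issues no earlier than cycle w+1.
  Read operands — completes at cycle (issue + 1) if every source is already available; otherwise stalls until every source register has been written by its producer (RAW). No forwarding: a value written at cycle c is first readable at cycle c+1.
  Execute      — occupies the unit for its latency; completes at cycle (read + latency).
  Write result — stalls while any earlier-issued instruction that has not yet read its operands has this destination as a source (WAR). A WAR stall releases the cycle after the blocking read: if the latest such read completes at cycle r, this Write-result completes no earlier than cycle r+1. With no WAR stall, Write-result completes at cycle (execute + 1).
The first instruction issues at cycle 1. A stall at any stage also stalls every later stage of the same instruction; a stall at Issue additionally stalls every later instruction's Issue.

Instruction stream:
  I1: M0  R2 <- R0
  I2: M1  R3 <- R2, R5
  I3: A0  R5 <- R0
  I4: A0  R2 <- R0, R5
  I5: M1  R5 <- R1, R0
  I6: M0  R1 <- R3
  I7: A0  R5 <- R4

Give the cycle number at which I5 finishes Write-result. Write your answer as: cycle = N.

I1 -> (1, 2, 7, 8)
I2 -> (2, 9, 14, 15)  // RAW R2: wait I1 write@8
I3 -> (3, 4, 5, 10)  // WAR R5: wait I2 read@9
I4 -> (11, 12, 13, 14)  // struct: A0 busy until I3 writes@10
I5 -> (16, 17, 22, 23)  // struct: M1 busy until I2 writes@15
I6 -> (17, 18, 23, 24)
I7 -> (24, 25, 26, 27)  // WAW R5: wait I5 write@23

cycle = 23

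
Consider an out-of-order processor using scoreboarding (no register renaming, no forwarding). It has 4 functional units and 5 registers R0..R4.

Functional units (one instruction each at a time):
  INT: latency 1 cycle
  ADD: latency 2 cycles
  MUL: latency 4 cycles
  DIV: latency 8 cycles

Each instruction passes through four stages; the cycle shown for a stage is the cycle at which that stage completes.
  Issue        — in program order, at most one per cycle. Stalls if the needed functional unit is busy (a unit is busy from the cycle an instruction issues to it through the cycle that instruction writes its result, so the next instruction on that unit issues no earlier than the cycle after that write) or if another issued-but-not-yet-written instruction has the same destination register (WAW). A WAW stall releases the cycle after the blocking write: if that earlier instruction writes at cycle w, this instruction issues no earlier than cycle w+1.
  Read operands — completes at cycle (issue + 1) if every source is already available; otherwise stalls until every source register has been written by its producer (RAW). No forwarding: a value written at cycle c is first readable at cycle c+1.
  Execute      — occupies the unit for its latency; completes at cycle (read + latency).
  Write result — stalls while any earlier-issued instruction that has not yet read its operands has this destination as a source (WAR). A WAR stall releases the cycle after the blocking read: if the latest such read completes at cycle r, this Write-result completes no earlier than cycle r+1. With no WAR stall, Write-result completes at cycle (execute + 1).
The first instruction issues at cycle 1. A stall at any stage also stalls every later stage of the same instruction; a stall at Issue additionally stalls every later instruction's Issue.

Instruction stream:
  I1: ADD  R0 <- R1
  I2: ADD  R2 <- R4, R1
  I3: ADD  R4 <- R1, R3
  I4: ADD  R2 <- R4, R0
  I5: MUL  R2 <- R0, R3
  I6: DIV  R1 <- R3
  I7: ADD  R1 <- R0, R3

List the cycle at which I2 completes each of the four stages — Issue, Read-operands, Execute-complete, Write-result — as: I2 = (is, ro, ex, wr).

I2 = (6, 7, 9, 10)

t=1  I1 issues→ADD
t=2  I1 reads
t=4  I1 exec-done
t=5  I1 writes R0
t=6  I2 issues→ADD
t=7  I2 reads
t=9  I2 exec-done
t=10  I2 writes R2
t=11  I3 issues→ADD
t=12  I3 reads
t=14  I3 exec-done
t=15  I3 writes R4
t=16  I4 issues→ADD
t=17  I4 reads
t=19  I4 exec-done
t=20  I4 writes R2
t=21  I5 issues→MUL
t=22  I5 reads · I6 issues→DIV
t=23  I6 reads
t=26  I5 exec-done
t=27  I5 writes R2
t=31  I6 exec-done
t=32  I6 writes R1
t=33  I7 issues→ADD
t=34  I7 reads
t=36  I7 exec-done
t=37  I7 writes R1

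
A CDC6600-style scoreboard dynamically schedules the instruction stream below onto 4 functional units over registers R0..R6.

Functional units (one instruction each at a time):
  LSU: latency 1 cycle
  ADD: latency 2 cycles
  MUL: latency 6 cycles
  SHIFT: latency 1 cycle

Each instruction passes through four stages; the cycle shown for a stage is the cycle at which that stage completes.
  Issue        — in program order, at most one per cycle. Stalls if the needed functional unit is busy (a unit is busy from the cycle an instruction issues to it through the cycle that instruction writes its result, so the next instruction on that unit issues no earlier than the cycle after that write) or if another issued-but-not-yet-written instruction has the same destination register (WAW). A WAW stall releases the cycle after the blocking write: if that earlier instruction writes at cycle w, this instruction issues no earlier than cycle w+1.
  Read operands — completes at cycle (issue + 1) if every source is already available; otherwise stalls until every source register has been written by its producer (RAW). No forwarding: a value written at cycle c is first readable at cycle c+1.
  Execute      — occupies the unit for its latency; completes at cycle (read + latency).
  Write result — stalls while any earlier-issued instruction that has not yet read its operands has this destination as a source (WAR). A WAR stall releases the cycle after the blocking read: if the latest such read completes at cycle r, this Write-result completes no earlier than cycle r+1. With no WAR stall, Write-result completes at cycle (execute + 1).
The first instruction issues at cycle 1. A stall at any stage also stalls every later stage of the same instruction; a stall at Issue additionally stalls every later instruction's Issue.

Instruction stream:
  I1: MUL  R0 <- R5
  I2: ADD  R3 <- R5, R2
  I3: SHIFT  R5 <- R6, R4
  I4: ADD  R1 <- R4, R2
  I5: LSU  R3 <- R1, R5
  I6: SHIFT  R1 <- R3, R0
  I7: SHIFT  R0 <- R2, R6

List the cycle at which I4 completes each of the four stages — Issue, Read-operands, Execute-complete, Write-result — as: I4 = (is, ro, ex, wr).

I1  is:1  ro:2  ex:8  wr:9
I2  is:2  ro:3  ex:5  wr:6
I3  is:3  ro:4  ex:5  wr:6
I4  is:7  ro:8  ex:10  wr:11  — struct: ADD busy until I2 writes@6
I5  is:8  ro:12  ex:13  wr:14  — RAW R1: wait I4 write@11
I6  is:12  ro:15  ex:16  wr:17  — WAW R1: wait I4 write@11, RAW R3: wait I5 write@14
I7  is:18  ro:19  ex:20  wr:21  — struct: SHIFT busy until I6 writes@17

I4 = (7, 8, 10, 11)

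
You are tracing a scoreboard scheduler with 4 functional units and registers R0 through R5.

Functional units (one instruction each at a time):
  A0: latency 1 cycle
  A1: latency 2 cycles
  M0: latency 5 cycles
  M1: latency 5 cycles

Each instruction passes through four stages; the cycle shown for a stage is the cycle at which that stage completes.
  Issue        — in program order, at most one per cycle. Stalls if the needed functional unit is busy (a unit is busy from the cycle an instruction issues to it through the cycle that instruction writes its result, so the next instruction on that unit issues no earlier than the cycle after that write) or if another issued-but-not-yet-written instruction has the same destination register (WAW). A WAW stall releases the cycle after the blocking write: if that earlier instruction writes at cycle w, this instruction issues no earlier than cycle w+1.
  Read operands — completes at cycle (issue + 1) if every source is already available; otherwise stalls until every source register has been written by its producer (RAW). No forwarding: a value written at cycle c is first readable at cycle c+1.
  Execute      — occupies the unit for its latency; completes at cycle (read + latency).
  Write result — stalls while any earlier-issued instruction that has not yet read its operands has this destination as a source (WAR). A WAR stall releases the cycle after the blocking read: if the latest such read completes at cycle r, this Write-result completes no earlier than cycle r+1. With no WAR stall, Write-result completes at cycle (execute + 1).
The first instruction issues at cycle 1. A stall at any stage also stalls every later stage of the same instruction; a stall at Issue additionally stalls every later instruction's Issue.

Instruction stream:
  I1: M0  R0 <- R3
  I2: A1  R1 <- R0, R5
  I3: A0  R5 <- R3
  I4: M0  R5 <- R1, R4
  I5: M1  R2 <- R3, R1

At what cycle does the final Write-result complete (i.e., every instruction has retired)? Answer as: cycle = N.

cycle = 19

I1 -> (1, 2, 7, 8)
I2 -> (2, 9, 11, 12)  // RAW R0: wait I1 write@8
I3 -> (3, 4, 5, 10)  // WAR R5: wait I2 read@9
I4 -> (11, 13, 18, 19)  // WAW R5: wait I3 write@10, RAW R1: wait I2 write@12
I5 -> (12, 13, 18, 19)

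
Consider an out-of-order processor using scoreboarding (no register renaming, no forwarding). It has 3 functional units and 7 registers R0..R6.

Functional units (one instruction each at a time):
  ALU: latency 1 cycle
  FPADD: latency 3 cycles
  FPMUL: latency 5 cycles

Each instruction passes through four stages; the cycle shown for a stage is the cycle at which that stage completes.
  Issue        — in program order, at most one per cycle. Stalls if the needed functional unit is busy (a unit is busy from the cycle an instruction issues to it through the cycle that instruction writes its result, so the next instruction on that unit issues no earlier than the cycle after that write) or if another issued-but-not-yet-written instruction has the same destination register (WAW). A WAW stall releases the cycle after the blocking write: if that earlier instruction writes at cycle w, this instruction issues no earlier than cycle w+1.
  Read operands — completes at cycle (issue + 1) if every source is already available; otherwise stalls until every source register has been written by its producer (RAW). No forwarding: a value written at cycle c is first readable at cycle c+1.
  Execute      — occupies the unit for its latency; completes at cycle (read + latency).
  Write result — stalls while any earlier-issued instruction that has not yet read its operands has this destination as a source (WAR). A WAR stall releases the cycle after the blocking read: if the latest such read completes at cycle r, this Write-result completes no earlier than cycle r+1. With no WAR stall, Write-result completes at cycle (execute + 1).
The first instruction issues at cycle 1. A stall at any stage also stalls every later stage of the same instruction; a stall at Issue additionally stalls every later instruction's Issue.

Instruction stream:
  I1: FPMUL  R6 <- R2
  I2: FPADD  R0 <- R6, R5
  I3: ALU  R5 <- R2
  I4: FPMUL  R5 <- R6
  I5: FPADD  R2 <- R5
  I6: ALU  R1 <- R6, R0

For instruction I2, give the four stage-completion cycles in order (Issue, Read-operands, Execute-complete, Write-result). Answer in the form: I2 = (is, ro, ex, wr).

  I1 | 1 | 2 | 7 | 8
  I2 | 2 | 9 | 12 | 13   RAW R6: wait I1 write@8
  I3 | 3 | 4 | 5 | 10   WAR R5: wait I2 read@9
  I4 | 11 | 12 | 17 | 18   WAW R5: wait I3 write@10
  I5 | 14 | 19 | 22 | 23   struct: FPADD busy until I2 writes@13 · RAW R5: wait I4 write@18
  I6 | 15 | 16 | 17 | 18

I2 = (2, 9, 12, 13)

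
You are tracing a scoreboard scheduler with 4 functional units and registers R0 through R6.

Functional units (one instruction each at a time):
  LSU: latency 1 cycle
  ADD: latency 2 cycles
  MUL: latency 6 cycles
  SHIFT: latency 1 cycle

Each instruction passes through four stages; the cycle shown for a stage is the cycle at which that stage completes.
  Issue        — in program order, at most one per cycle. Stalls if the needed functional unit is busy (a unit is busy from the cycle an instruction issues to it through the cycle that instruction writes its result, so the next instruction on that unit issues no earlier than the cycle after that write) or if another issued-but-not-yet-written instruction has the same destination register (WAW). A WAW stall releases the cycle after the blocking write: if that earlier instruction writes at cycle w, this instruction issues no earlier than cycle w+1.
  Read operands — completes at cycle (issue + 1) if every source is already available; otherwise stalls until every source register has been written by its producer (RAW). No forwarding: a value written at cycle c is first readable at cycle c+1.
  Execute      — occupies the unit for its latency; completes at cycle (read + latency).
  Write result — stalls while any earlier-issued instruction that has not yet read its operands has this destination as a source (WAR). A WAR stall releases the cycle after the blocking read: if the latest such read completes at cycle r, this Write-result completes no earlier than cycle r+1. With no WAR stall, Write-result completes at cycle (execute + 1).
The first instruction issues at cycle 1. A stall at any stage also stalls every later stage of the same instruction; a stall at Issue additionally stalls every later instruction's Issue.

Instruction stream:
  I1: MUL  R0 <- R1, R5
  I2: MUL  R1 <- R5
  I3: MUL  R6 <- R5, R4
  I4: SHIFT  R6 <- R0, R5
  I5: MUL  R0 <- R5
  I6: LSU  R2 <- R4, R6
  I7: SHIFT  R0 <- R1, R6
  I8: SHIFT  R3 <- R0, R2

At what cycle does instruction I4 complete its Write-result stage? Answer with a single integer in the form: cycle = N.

cycle = 31

t=1  I1 issues→MUL
t=2  I1 reads
t=8  I1 exec-done
t=9  I1 writes R0
t=10  I2 issues→MUL
t=11  I2 reads
t=17  I2 exec-done
t=18  I2 writes R1
t=19  I3 issues→MUL
t=20  I3 reads
t=26  I3 exec-done
t=27  I3 writes R6
t=28  I4 issues→SHIFT
t=29  I4 reads · I5 issues→MUL
t=30  I4 exec-done · I5 reads · I6 issues→LSU
t=31  I4 writes R6
t=32  I6 reads
t=33  I6 exec-done
t=34  I6 writes R2
t=36  I5 exec-done
t=37  I5 writes R0
t=38  I7 issues→SHIFT
t=39  I7 reads
t=40  I7 exec-done
t=41  I7 writes R0
t=42  I8 issues→SHIFT
t=43  I8 reads
t=44  I8 exec-done
t=45  I8 writes R3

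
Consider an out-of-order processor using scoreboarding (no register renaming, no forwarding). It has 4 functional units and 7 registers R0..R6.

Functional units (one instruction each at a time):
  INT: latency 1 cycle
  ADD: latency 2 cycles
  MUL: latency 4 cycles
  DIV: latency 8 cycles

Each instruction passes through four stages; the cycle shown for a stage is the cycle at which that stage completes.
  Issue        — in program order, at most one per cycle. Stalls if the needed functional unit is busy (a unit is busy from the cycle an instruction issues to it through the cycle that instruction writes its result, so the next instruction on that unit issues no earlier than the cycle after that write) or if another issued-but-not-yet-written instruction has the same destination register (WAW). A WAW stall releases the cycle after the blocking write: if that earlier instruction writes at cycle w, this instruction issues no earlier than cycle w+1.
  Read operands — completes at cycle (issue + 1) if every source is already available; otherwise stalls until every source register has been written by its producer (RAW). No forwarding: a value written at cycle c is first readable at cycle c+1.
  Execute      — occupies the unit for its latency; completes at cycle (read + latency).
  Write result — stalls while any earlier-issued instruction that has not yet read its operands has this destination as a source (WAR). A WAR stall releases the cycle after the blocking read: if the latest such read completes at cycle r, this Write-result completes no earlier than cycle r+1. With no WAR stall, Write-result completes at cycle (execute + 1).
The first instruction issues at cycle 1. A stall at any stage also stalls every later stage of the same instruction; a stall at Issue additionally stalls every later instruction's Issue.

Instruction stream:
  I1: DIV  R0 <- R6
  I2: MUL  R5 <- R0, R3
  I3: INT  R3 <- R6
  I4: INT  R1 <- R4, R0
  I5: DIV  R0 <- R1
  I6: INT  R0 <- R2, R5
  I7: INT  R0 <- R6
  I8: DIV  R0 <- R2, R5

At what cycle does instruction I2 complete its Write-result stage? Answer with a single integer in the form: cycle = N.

I1  is:1  ro:2  ex:10  wr:11
I2  is:2  ro:12  ex:16  wr:17  — RAW R0: wait I1 write@11
I3  is:3  ro:4  ex:5  wr:13  — WAR R3: wait I2 read@12
I4  is:14  ro:15  ex:16  wr:17  — struct: INT busy until I3 writes@13
I5  is:15  ro:18  ex:26  wr:27  — RAW R1: wait I4 write@17
I6  is:28  ro:29  ex:30  wr:31  — WAW R0: wait I5 write@27
I7  is:32  ro:33  ex:34  wr:35  — struct: INT busy until I6 writes@31
I8  is:36  ro:37  ex:45  wr:46  — WAW R0: wait I7 write@35

cycle = 17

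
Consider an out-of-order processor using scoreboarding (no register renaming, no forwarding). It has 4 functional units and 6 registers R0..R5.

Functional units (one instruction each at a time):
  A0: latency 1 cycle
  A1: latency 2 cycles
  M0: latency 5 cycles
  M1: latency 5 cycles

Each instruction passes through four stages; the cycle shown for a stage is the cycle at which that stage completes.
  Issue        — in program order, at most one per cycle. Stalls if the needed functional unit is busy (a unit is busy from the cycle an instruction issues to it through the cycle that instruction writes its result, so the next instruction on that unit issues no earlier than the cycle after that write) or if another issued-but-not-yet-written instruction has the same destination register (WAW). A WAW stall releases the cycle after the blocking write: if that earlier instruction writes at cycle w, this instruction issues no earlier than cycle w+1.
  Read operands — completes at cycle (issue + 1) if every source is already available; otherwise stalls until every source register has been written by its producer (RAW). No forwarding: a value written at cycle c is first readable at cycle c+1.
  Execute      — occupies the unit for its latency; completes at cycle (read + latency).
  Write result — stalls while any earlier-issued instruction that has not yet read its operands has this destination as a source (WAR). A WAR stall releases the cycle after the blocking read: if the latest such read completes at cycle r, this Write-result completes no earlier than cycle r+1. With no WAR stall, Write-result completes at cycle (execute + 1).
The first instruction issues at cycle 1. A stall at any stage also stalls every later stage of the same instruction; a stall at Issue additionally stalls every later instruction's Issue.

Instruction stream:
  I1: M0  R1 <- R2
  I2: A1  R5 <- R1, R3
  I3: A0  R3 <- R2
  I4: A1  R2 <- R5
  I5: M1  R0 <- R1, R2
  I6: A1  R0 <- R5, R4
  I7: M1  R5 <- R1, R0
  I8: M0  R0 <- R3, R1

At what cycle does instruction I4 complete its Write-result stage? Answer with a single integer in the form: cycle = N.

cycle = 17

c1: I1→M0
c2: I1 RO · I2→A1
c3: I3→A0
c4: I3 RO
c5: I3 EX
c7: I1 EX
c8: I1 WR R1
c9: I2 RO
c10: I3 WR R3
c11: I2 EX
c12: I2 WR R5
c13: I4→A1
c14: I4 RO · I5→M1
c16: I4 EX
c17: I4 WR R2
c18: I5 RO
c23: I5 EX
c24: I5 WR R0
c25: I6→A1
c26: I6 RO · I7→M1
c28: I6 EX
c29: I6 WR R0
c30: I7 RO · I8→M0
c31: I8 RO
c35: I7 EX
c36: I7 WR R5 · I8 EX
c37: I8 WR R0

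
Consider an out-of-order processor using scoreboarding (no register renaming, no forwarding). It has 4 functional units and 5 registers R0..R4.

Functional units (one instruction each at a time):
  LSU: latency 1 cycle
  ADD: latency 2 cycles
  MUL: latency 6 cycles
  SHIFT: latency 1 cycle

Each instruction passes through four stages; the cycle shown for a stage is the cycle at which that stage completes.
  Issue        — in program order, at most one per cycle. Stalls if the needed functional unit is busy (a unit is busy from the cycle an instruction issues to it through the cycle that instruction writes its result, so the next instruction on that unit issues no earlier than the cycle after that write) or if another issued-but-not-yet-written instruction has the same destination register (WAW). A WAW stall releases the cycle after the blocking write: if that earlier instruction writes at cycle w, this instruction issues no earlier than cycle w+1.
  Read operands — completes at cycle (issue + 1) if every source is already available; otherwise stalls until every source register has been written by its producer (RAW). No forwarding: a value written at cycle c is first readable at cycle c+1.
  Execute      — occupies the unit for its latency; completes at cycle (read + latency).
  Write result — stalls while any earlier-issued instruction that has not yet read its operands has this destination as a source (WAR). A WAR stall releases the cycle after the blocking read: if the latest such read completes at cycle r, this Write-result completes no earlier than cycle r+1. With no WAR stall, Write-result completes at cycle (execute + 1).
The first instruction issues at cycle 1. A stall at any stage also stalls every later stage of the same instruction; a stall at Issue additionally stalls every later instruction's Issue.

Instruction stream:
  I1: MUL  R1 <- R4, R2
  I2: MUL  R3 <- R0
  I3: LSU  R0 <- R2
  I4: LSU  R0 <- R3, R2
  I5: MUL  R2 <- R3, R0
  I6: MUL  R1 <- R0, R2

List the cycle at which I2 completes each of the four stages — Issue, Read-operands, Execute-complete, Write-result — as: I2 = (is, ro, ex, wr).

I2 = (10, 11, 17, 18)

[I1] 1/2/8/9
[I2] 10/11/17/18  (struct: MUL busy until I1 writes@9)
[I3] 11/12/13/14
[I4] 15/19/20/21  (struct: LSU busy until I3 writes@14; RAW R3: wait I2 write@18)
[I5] 19/22/28/29  (struct: MUL busy until I2 writes@18; RAW R0: wait I4 write@21)
[I6] 30/31/37/38  (struct: MUL busy until I5 writes@29)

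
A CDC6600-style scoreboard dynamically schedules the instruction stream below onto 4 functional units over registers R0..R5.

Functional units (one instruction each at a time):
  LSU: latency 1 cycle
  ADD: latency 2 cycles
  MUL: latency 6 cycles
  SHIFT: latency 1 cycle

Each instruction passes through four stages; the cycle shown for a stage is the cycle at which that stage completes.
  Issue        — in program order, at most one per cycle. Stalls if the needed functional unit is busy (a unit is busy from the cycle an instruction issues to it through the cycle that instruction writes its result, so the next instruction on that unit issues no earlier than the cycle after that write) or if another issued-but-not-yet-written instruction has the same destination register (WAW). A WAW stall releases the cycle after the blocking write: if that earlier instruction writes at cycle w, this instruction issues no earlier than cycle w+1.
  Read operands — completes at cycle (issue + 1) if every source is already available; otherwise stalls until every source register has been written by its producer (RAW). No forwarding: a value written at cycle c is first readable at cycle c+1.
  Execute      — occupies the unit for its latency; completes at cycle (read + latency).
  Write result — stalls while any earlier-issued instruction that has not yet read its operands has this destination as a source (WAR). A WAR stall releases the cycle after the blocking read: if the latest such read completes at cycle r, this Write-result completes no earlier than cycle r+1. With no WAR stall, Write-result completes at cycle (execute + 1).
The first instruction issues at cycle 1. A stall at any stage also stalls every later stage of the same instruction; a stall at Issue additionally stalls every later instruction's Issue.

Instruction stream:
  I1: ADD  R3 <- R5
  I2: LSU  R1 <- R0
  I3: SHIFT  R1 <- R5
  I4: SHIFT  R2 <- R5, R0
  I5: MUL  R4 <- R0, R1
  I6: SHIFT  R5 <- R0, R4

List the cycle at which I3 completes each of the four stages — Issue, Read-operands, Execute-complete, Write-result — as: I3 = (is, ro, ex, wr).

1) issue 1, read 2, done 4, write 5
2) issue 2, read 3, done 4, write 5
3) issue 6, read 7, done 8, write 9  <WAW R1: wait I2 write@5>
4) issue 10, read 11, done 12, write 13  <struct: SHIFT busy until I3 writes@9>
5) issue 11, read 12, done 18, write 19
6) issue 14, read 20, done 21, write 22  <struct: SHIFT busy until I4 writes@13 / RAW R4: wait I5 write@19>

I3 = (6, 7, 8, 9)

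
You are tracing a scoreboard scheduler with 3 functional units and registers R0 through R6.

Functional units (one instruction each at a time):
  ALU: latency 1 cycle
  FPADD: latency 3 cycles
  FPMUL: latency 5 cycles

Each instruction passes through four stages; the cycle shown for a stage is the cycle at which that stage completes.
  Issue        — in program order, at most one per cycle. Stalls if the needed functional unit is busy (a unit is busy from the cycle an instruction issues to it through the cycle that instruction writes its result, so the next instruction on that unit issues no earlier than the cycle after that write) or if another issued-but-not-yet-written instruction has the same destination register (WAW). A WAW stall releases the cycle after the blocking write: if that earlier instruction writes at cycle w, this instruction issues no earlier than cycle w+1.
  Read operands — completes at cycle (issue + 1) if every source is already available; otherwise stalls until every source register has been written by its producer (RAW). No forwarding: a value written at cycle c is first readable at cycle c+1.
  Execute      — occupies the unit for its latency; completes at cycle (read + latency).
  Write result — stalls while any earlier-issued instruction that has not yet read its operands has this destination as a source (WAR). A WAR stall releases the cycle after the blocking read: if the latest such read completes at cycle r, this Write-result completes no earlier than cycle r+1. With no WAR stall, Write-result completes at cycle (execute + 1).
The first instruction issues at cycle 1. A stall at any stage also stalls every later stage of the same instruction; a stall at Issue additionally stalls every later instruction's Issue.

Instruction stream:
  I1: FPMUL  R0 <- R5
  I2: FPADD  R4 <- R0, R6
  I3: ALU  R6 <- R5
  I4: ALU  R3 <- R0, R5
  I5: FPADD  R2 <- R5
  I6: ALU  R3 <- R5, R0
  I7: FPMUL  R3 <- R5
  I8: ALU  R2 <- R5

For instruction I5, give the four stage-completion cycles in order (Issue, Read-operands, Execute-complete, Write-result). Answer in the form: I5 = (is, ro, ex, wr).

[I1] 1/2/7/8
[I2] 2/9/12/13  (RAW R0: wait I1 write@8)
[I3] 3/4/5/10  (WAR R6: wait I2 read@9)
[I4] 11/12/13/14  (struct: ALU busy until I3 writes@10)
[I5] 14/15/18/19  (struct: FPADD busy until I2 writes@13)
[I6] 15/16/17/18
[I7] 19/20/25/26  (WAW R3: wait I6 write@18)
[I8] 20/21/22/23

I5 = (14, 15, 18, 19)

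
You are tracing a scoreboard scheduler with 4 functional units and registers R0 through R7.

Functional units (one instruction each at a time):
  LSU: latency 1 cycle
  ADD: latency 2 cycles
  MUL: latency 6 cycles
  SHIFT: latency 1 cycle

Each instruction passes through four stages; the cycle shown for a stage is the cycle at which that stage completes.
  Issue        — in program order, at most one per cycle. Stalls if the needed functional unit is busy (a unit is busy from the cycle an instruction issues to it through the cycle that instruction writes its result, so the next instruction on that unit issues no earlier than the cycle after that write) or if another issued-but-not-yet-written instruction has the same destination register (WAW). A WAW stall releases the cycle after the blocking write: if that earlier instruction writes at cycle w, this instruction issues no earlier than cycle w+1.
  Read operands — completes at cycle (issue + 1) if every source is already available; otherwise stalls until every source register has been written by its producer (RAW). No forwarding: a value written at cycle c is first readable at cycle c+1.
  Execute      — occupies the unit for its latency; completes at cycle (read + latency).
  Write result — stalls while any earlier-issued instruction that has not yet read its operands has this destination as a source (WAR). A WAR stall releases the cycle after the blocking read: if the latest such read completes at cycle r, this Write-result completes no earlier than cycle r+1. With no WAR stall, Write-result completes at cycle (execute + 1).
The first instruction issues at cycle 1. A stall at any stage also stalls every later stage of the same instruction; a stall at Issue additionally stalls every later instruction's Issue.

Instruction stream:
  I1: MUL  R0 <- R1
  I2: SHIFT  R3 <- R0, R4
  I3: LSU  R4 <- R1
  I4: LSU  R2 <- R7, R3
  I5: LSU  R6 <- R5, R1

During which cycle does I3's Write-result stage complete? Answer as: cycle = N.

cycle = 11

[1] I1 issues→MUL
[2] I1 reads; I2 issues→SHIFT
[3] I3 issues→LSU
[4] I3 reads
[5] I3 exec-done
[8] I1 exec-done
[9] I1 writes R0
[10] I2 reads
[11] I2 exec-done; I3 writes R4
[12] I2 writes R3; I4 issues→LSU
[13] I4 reads
[14] I4 exec-done
[15] I4 writes R2
[16] I5 issues→LSU
[17] I5 reads
[18] I5 exec-done
[19] I5 writes R6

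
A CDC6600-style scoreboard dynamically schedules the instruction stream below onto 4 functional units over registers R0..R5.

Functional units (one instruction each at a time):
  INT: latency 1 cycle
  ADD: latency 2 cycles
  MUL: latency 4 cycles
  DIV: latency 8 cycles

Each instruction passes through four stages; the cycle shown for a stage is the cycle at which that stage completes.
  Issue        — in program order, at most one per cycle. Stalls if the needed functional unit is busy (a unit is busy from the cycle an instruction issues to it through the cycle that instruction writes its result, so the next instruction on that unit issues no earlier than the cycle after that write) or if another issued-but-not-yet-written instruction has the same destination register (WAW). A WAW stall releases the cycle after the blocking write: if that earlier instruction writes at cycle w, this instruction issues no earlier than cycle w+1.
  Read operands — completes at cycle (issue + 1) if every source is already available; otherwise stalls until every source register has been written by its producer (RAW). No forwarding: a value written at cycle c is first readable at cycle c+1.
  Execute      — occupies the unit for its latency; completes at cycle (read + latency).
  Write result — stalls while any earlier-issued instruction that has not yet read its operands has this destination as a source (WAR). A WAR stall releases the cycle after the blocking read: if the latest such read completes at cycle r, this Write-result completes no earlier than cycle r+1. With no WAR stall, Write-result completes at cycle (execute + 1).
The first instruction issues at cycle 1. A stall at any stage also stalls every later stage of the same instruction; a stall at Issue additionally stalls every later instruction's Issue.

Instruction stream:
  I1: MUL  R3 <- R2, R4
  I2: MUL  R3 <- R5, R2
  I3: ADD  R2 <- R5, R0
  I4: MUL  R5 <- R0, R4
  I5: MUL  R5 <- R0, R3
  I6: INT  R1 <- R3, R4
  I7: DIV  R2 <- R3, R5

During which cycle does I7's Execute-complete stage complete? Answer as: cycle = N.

c1: I1 issues→MUL
c2: I1 reads
c6: I1 exec-done
c7: I1 writes R3
c8: I2 issues→MUL
c9: I2 reads; I3 issues→ADD
c10: I3 reads
c12: I3 exec-done
c13: I2 exec-done; I3 writes R2
c14: I2 writes R3
c15: I4 issues→MUL
c16: I4 reads
c20: I4 exec-done
c21: I4 writes R5
c22: I5 issues→MUL
c23: I5 reads; I6 issues→INT
c24: I6 reads; I7 issues→DIV
c25: I6 exec-done
c26: I6 writes R1
c27: I5 exec-done
c28: I5 writes R5
c29: I7 reads
c37: I7 exec-done
c38: I7 writes R2

cycle = 37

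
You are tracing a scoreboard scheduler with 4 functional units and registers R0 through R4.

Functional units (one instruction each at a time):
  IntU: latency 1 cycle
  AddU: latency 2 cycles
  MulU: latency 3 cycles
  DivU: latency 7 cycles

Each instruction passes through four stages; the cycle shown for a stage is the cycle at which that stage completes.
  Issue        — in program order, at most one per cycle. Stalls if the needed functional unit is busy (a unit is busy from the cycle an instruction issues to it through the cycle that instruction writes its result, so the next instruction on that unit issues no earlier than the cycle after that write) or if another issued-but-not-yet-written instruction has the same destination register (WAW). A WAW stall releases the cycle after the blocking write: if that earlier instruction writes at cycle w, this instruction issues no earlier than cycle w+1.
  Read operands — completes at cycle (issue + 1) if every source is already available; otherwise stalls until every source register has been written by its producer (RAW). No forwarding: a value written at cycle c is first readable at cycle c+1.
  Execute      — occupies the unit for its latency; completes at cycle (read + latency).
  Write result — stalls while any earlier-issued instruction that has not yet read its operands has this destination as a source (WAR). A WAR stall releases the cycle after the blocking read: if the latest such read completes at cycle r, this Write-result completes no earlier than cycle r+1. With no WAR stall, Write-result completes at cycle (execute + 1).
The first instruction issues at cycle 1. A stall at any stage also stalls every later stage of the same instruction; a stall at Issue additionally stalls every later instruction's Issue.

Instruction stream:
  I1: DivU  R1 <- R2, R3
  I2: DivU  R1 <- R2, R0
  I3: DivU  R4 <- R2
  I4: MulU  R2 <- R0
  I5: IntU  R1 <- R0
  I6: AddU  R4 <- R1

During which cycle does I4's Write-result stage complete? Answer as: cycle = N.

  I1 | 1 | 2 | 9 | 10
  I2 | 11 | 12 | 19 | 20   struct: DivU busy until I1 writes@10
  I3 | 21 | 22 | 29 | 30   struct: DivU busy until I2 writes@20
  I4 | 22 | 23 | 26 | 27
  I5 | 23 | 24 | 25 | 26
  I6 | 31 | 32 | 34 | 35   WAW R4: wait I3 write@30

cycle = 27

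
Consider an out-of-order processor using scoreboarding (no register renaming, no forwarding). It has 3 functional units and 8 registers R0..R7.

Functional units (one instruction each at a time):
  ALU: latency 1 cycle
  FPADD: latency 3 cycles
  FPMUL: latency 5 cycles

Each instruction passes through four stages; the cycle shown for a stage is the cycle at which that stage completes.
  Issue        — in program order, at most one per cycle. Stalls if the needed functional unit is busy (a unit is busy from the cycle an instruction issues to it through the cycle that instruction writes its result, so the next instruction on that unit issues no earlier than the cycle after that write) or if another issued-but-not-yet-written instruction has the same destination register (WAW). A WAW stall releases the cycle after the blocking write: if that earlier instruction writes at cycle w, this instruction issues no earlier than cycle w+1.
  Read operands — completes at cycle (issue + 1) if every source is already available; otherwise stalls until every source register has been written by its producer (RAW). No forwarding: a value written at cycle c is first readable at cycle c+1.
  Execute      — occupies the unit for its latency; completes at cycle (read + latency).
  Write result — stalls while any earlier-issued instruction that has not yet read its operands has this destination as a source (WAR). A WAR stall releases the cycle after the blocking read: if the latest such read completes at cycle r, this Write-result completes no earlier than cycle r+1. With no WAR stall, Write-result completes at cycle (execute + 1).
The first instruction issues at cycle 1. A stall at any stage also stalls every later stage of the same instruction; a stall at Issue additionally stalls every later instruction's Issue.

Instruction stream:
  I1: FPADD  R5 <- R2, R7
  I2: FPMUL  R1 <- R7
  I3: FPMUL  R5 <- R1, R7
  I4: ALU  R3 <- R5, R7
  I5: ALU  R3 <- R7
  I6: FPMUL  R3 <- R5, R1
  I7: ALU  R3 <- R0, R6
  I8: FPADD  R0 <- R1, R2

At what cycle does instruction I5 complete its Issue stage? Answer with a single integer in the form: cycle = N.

cycle = 21

1) issue 1, read 2, done 5, write 6
2) issue 2, read 3, done 8, write 9
3) issue 10, read 11, done 16, write 17  <struct: FPMUL busy until I2 writes@9>
4) issue 11, read 18, done 19, write 20  <RAW R5: wait I3 write@17>
5) issue 21, read 22, done 23, write 24  <struct: ALU busy until I4 writes@20>
6) issue 25, read 26, done 31, write 32  <WAW R3: wait I5 write@24>
7) issue 33, read 34, done 35, write 36  <WAW R3: wait I6 write@32>
8) issue 34, read 35, done 38, write 39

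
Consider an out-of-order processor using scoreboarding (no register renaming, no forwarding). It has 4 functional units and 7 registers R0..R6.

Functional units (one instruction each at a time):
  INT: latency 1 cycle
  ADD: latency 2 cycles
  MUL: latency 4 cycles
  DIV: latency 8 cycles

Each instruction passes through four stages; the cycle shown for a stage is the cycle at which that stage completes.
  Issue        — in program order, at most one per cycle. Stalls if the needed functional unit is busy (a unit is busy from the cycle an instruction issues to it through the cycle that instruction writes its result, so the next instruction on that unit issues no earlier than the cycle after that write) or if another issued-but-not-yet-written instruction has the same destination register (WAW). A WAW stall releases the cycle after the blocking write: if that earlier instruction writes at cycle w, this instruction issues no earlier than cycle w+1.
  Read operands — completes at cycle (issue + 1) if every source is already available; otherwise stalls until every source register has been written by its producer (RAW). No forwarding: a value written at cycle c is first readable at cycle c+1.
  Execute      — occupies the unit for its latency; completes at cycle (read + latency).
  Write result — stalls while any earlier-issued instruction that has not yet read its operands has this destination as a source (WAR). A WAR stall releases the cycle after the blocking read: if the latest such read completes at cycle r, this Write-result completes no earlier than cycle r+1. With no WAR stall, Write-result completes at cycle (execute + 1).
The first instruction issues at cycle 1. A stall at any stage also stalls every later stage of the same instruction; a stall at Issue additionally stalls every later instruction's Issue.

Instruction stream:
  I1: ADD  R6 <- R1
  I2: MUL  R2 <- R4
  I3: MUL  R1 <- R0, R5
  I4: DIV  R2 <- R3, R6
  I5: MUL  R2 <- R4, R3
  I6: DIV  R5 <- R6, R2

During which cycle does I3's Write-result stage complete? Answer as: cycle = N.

c1: I1→ADD
c2: I1 RO, I2→MUL
c3: I2 RO
c4: I1 EX
c5: I1 WR R6
c7: I2 EX
c8: I2 WR R2
c9: I3→MUL
c10: I3 RO, I4→DIV
c11: I4 RO
c14: I3 EX
c15: I3 WR R1
c19: I4 EX
c20: I4 WR R2
c21: I5→MUL
c22: I5 RO, I6→DIV
c26: I5 EX
c27: I5 WR R2
c28: I6 RO
c36: I6 EX
c37: I6 WR R5

cycle = 15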